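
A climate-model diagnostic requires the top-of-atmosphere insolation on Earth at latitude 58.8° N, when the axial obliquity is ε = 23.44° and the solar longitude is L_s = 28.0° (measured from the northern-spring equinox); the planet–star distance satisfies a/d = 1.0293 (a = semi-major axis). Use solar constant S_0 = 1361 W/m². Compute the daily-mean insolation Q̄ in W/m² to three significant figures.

Q̄ ≈ 360 W/m²

Solar declination: sin δ = sin ε · sin L_s = sin 23.44° × sin 28.0° = 0.18675, so δ = +10.763°.
cos h₀ = −tan(+58.8°) tan(+10.763°) = -0.3139, h₀ = 1.8901 rad.
Bracket: h₀ sin ϕ sin δ + cos ϕ cos δ sin h₀ = 1.8901×0.85536×0.18675 + 0.51803×0.98241×0.94946 = 0.301922 + 0.483197 = 0.785119.
Inverse-square distance factor (a/d)² = 1.0293² = 1.059458.
Q̄ = (S_0/π) × 1.059458 × [bracket] = (1361/π) × 1.059458 × 0.785119 = 360.4 W/m².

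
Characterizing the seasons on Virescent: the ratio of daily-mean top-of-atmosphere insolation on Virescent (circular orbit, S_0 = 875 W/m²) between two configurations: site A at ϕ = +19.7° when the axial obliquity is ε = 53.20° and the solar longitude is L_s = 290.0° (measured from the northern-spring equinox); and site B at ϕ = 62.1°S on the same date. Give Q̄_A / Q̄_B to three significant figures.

— Configuration A (ϕ=+19.7°):
Solar declination: sin δ = sin ε · sin L_s = sin 53.20° × sin 290.0° = -0.75244, so δ = -48.802°.
cos h₀ = −tan(+19.7°) tan(-48.802°) = 0.4090, h₀ = 1.1494 rad.
Bracket: h₀ sin ϕ sin δ + cos ϕ cos δ sin h₀ = 1.1494×0.33710×-0.75244 + 0.94147×0.65866×0.91252 = -0.291542 + 0.565862 = 0.274320.
Q̄ = (S_0/π) × [bracket] = (875/π) × 0.274320 = 76.404 W/m².
— Configuration B (ϕ=-62.1°):
cos h₀ = −tan(-62.1°) tan(-48.802°) = -2.1576 ≤ −1 ⇒ polar day, h₀ = π.
Bracket: h₀ sin ϕ sin δ + cos ϕ cos δ sin h₀ = 3.1416×-0.88377×-0.75244 + 0.46793×0.65866×0.00000 = 2.089113 + 0.000000 = 2.089113.
Q̄ = (S_0/π) × [bracket] = (875/π) × 2.089113 = 581.86 W/m².
Ratio Q̄_A / Q̄_B = 76.404 / 581.86 = 0.1313.

Q̄_A / Q̄_B ≈ 0.131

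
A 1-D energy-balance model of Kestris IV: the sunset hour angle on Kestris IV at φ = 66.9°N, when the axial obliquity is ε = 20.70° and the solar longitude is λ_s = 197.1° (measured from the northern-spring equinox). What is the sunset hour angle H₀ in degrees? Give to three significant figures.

Solar declination: sin δ = sin ε · sin λ_s = sin 20.70° × sin 197.1° = -0.10394, so δ = -5.966°.
cos H₀ = −tan φ · tan δ = −tan(+66.9°) × tan(-5.966°) = 0.2450, so H₀ = 1.3233 rad = 75.82°.

H₀ = 75.8°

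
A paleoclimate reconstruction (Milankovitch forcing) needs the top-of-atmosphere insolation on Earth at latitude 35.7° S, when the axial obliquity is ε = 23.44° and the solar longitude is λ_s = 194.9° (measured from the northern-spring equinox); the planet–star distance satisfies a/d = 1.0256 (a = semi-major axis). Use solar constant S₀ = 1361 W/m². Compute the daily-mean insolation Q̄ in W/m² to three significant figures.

Solar declination: sin δ = sin ε · sin λ_s = sin 23.44° × sin 194.9° = -0.10228, so δ = -5.871°.
cos H₀ = −tan(-35.7°) tan(-5.871°) = -0.0739, H₀ = 1.6448 rad.
Bracket: H₀ sin φ sin δ + cos φ cos δ sin H₀ = 1.6448×-0.58354×-0.10228 + 0.81208×0.99476×0.99727 = 0.098169 + 0.805619 = 0.903788.
Inverse-square distance factor (a/d)² = 1.0256² = 1.051855.
Q̄ = (S₀/π) × 1.051855 × [bracket] = (1361/π) × 1.051855 × 0.903788 = 411.8 W/m².

Q̄ ≈ 412 W/m²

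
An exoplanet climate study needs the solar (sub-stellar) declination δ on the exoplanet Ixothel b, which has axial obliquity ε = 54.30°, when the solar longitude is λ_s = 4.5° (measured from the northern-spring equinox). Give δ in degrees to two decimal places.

δ = +3.65°

sin δ = sin ε · sin λ_s = sin 54.30° × sin 4.5° = 0.063715.
δ = arcsin(0.063715) = +3.65°.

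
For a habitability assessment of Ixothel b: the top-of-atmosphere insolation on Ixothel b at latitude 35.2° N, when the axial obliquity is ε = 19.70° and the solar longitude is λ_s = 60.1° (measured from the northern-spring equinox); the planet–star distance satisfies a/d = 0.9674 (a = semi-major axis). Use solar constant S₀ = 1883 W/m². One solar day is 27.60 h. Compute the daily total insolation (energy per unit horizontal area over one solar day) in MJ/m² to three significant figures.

59.3 MJ/m²

Solar declination: sin δ = sin ε · sin λ_s = sin 19.70° × sin 60.1° = 0.29223, so δ = +16.991°.
cos H₀ = −tan(+35.2°) tan(+16.991°) = -0.2156, H₀ = 1.7881 rad.
Bracket: H₀ sin φ sin δ + cos φ cos δ sin H₀ = 1.7881×0.57643×0.29223 + 0.81714×0.95635×0.97649 = 0.301206 + 0.763099 = 1.064305.
Inverse-square distance factor (a/d)² = 0.9674² = 0.935863.
Q̄ = (S₀/π) × 0.935863 × [bracket] = (1883/π) × 0.935863 × 1.064305 = 597.01 W/m².
Daily total = Q̄ × 27.60 h × 3600 s/h = 597.01 × 27.60 × 3600 / 10⁶ = 59.32 MJ/m².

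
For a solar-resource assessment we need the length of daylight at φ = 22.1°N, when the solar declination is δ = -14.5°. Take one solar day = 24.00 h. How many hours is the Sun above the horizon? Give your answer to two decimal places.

cos H₀ = −tan φ · tan δ = −tan(+22.1°) × tan(-14.500°) = 0.1050, so H₀ = 1.4656 rad = 83.97°.
Daylight = 2H₀/(2π) × 24.00 h = (1.4656/π) × 24.00 = 11.20 h.

11.20 h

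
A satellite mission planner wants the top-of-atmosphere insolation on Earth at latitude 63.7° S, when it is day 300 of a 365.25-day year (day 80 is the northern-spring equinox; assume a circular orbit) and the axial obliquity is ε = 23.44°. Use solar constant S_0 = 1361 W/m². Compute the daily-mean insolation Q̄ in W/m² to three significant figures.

Solar longitude: L_s = 360° × (300 − 80)/365.25 = 216.838°.
sin δ = sin 23.44° × sin 216.838° = -0.23849, so δ = -13.798°.
cos h₀ = −tan(-63.7°) tan(-13.798°) = -0.4969, h₀ = 2.0908 rad.
Bracket: h₀ sin ϕ sin δ + cos ϕ cos δ sin h₀ = 2.0908×-0.89649×-0.23849 + 0.44307×0.97114×0.86781 = 0.447021 + 0.373404 = 0.820425.
Q̄ = (S_0/π) × [bracket] = (1361/π) × 0.820425 = 355.4 W/m².

Q̄ ≈ 355 W/m²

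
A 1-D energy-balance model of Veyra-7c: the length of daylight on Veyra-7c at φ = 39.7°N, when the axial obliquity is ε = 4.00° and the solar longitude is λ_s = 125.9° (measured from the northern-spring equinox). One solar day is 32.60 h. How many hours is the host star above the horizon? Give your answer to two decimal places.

16.79 h

Solar declination: sin δ = sin ε · sin λ_s = sin 4.00° × sin 125.9° = 0.05651, so δ = +3.239°.
cos H₀ = −tan φ · tan δ = −tan(+39.7°) × tan(+3.239°) = -0.0470, so H₀ = 1.6178 rad = 92.69°.
Daylight = 2H₀/(2π) × 32.60 h = (1.6178/π) × 32.60 = 16.79 h.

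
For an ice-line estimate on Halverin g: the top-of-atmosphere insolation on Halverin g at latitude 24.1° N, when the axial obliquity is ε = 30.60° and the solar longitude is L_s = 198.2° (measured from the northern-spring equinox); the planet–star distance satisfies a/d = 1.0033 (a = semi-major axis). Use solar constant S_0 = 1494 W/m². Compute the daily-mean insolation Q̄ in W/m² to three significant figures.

Solar declination: sin δ = sin ε · sin L_s = sin 30.60° × sin 198.2° = -0.15899, so δ = -9.148°.
cos h₀ = −tan(+24.1°) tan(-9.148°) = 0.0720, h₀ = 1.4987 rad.
Bracket: h₀ sin ϕ sin δ + cos ϕ cos δ sin h₀ = 1.4987×0.40833×-0.15899 + 0.91283×0.98728×0.99740 = -0.097296 + 0.898876 = 0.801580.
Inverse-square distance factor (a/d)² = 1.0033² = 1.006611.
Q̄ = (S_0/π) × 1.006611 × [bracket] = (1494/π) × 1.006611 × 0.801580 = 383.7 W/m².

Q̄ ≈ 384 W/m²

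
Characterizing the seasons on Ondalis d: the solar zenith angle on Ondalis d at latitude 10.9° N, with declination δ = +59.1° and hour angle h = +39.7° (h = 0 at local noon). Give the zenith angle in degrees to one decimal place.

cos θ_z = sin ϕ sin δ + cos ϕ cos δ cos h = 0.162256 + 0.387990 = 0.550246.
θ_z = arccos(0.550246) = 56.6°.

θ_z = 56.6°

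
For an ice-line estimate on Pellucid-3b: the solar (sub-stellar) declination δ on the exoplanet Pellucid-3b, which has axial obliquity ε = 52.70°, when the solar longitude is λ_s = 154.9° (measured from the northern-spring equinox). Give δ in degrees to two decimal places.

sin δ = sin ε · sin λ_s = sin 52.70° × sin 154.9° = 0.337439.
δ = arcsin(0.337439) = +19.72°.

δ = +19.72°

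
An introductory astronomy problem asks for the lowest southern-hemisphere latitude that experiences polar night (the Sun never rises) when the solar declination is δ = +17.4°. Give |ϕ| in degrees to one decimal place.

|ϕ| = 72.6°

Polar night requires cos h₀ = −tan ϕ tan δ ≥ 1, i.e. tan ϕ tan δ ≤ −1.
The boundary is |tan ϕ| · |tan δ| = 1, so |ϕ| = 90° − |δ| = 90° − 17.4° = 72.6° in the southern hemisphere.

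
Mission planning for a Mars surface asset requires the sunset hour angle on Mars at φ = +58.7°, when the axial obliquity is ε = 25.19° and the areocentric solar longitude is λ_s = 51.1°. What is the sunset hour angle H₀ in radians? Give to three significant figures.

sin δ = sin 25.19° × sin 51.1° = 0.33124, so δ = +19.344°.
cos H₀ = −tan φ · tan δ = −tan(+58.7°) × tan(+19.344°) = -0.5774, so H₀ = 2.1863 rad = 125.27°.

H₀ = 2.19 rad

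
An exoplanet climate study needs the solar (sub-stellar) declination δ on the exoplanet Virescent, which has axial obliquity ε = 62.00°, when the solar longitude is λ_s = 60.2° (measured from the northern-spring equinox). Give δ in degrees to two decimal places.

sin δ = sin ε · sin λ_s = sin 62.00° × sin 60.2° = 0.766191.
δ = arcsin(0.766191) = +50.01°.

δ = +50.01°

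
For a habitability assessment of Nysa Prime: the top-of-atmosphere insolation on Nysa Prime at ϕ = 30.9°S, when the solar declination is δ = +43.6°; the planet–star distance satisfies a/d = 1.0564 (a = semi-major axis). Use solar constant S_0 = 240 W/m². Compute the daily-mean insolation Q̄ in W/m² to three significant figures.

cos h₀ = −tan(-30.9°) tan(+43.600°) = 0.5699, h₀ = 0.9644 rad.
Bracket: h₀ sin ϕ sin δ + cos ϕ cos δ sin h₀ = 0.9644×-0.51354×0.68962 + 0.85806×0.72417×0.82169 = -0.341540 + 0.510583 = 0.169043.
Inverse-square distance factor (a/d)² = 1.0564² = 1.115981.
Q̄ = (S_0/π) × 1.115981 × [bracket] = (240/π) × 1.115981 × 0.169043 = 14.41 W/m².

Q̄ ≈ 14.4 W/m²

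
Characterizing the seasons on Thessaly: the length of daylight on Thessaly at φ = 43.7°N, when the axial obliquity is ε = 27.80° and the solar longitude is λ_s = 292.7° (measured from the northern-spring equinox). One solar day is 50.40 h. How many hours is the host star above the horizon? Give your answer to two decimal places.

17.61 h

Solar declination: sin δ = sin ε · sin λ_s = sin 27.80° × sin 292.7° = -0.43026, so δ = -25.484°.
cos H₀ = −tan φ · tan δ = −tan(+43.7°) × tan(-25.484°) = 0.4555, so H₀ = 1.0979 rad = 62.90°.
Daylight = 2H₀/(2π) × 50.40 h = (1.0979/π) × 50.40 = 17.61 h.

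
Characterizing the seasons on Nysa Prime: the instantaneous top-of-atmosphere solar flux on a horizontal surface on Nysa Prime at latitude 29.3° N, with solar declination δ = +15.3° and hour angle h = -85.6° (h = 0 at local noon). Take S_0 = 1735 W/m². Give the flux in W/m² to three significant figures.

336 W/m²

cos θ_z = sin ϕ sin δ + cos ϕ cos δ cos h = 0.129135 + 0.064533 = 0.193668.
Flux = S_0 · cos θ_z = 1735 × 0.193668 = 336.0 W/m².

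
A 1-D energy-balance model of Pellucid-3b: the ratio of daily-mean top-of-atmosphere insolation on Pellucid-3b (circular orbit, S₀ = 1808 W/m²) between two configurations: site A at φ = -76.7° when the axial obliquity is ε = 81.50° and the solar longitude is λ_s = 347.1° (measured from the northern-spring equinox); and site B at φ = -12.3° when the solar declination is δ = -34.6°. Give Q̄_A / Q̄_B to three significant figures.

— Configuration A (φ=-76.7°):
Solar declination: sin δ = sin ε · sin λ_s = sin 81.50° × sin 347.1° = -0.22080, so δ = -12.756°.
cos H₀ = −tan(-76.7°) tan(-12.756°) = -0.9577, H₀ = 2.8496 rad.
Bracket: H₀ sin φ sin δ + cos φ cos δ sin H₀ = 2.8496×-0.97318×-0.22080 + 0.23005×0.97532×0.28785 = 0.612317 + 0.064586 = 0.676903.
Q̄ = (S₀/π) × [bracket] = (1808/π) × 0.676903 = 389.56 W/m².
— Configuration B (φ=-12.3°):
cos H₀ = −tan(-12.3°) tan(-34.600°) = -0.1504, H₀ = 1.7218 rad.
Bracket: H₀ sin φ sin δ + cos φ cos δ sin H₀ = 1.7218×-0.21303×-0.56784 + 0.97705×0.82314×0.98862 = 0.208281 + 0.795097 = 1.003378.
Q̄ = (S₀/π) × [bracket] = (1808/π) × 1.003378 = 577.45 W/m².
Ratio Q̄_A / Q̄_B = 389.56 / 577.45 = 0.6746.

Q̄_A / Q̄_B ≈ 0.675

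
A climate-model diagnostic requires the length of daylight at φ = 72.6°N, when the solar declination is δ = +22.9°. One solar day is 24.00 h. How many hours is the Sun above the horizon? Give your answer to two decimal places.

Sunrise equation: cos H₀ = −tan φ · tan δ = -1.3479 ≤ −1, so the Sun never sets (polar day) and H₀ = π.
Daylight = 2H₀/(2π) × 24.00 h = (3.1416/π) × 24.00 = 24.00 h.

24.00 h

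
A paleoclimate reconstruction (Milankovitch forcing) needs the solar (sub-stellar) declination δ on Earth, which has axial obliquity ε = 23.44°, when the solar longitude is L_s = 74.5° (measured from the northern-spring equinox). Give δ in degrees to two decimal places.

δ = +22.54°

sin δ = sin ε · sin L_s = sin 23.44° × sin 74.5° = 0.383321.
δ = arcsin(0.383321) = +22.54°.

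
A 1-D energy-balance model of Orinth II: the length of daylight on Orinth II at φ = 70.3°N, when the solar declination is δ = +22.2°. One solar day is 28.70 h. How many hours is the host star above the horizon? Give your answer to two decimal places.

Sunrise equation: cos H₀ = −tan φ · tan δ = -1.1398 ≤ −1, so the host star never sets (polar day) and H₀ = π.
Daylight = 2H₀/(2π) × 28.70 h = (3.1416/π) × 28.70 = 28.70 h.

28.70 h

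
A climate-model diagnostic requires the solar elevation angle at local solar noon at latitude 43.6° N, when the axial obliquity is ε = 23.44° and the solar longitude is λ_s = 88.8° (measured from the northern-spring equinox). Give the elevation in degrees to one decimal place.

Solar declination: sin δ = sin ε · sin λ_s = sin 23.44° × sin 88.8° = 0.39770, so δ = +23.435°.
At local noon the hour angle is zero, so the zenith angle equals |φ − δ| = |+43.6° − (+23.435°)| = 20.165°.
Elevation = 90° − 20.165° = 69.8°.

69.8°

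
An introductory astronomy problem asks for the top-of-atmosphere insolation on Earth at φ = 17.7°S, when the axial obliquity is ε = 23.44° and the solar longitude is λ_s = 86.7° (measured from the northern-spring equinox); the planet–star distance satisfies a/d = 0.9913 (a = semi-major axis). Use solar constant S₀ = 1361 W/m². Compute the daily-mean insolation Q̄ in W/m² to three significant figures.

Solar declination: sin δ = sin ε · sin λ_s = sin 23.44° × sin 86.7° = 0.39713, so δ = +23.399°.
cos H₀ = −tan(-17.7°) tan(+23.399°) = 0.1381, H₀ = 1.4323 rad.
Bracket: H₀ sin φ sin δ + cos φ cos δ sin H₀ = 1.4323×-0.30403×0.39713 + 0.95266×0.91776×0.99042 = -0.172935 + 0.865937 = 0.693002.
Inverse-square distance factor (a/d)² = 0.9913² = 0.982676.
Q̄ = (S₀/π) × 0.982676 × [bracket] = (1361/π) × 0.982676 × 0.693002 = 295.0 W/m².

Q̄ ≈ 295 W/m²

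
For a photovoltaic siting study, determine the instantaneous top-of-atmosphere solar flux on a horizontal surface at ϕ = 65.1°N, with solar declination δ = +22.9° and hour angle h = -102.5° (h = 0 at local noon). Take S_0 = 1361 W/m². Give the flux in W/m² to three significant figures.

366 W/m²

cos θ_z = sin ϕ sin δ + cos ϕ cos δ cos h = 0.352953 + -0.083947 = 0.269006.
Flux = S_0 · cos θ_z = 1361 × 0.269006 = 366.1 W/m².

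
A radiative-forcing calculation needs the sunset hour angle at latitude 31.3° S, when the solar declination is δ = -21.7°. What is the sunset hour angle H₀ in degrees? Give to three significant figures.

cos H₀ = −tan φ · tan δ = −tan(-31.3°) × tan(-21.700°) = -0.2420, so H₀ = 1.8152 rad = 104.00°.

H₀ = 104°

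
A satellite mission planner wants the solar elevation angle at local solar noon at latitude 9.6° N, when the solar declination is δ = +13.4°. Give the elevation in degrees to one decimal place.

At local noon the hour angle is zero, so the zenith angle equals |ϕ − δ| = |+9.6° − (+13.400°)| = 3.800°.
Elevation = 90° − 3.800° = 86.2°.

86.2°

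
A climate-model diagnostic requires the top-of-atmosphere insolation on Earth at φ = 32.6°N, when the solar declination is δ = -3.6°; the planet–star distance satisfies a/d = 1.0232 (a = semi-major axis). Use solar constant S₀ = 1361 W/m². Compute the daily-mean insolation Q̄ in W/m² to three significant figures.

Q̄ ≈ 358 W/m²

cos H₀ = −tan(+32.6°) tan(-3.600°) = 0.0402, H₀ = 1.5305 rad.
Bracket: H₀ sin φ sin δ + cos φ cos δ sin H₀ = 1.5305×0.53877×-0.06279 + 0.84245×0.99803×0.99919 = -0.051776 + 0.840109 = 0.788333.
Inverse-square distance factor (a/d)² = 1.0232² = 1.046938.
Q̄ = (S₀/π) × 1.046938 × [bracket] = (1361/π) × 1.046938 × 0.788333 = 357.6 W/m².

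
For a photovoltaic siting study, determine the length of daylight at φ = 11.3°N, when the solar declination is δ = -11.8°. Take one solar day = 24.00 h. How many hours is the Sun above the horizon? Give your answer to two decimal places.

cos H₀ = −tan φ · tan δ = −tan(+11.3°) × tan(-11.800°) = 0.0417, so H₀ = 1.5290 rad = 87.61°.
Daylight = 2H₀/(2π) × 24.00 h = (1.5290/π) × 24.00 = 11.68 h.

11.68 h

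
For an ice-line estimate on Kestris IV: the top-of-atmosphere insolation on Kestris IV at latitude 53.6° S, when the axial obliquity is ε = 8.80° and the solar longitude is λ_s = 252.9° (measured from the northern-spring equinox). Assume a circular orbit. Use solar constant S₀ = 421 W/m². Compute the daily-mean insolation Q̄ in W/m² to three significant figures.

Q̄ ≈ 105 W/m²

Solar declination: sin δ = sin ε · sin λ_s = sin 8.80° × sin 252.9° = -0.14622, so δ = -8.408°.
cos H₀ = −tan(-53.6°) tan(-8.408°) = -0.2005, H₀ = 1.7727 rad.
Bracket: H₀ sin φ sin δ + cos φ cos δ sin H₀ = 1.7727×-0.80489×-0.14622 + 0.59342×0.98925×0.97970 = 0.208631 + 0.575124 = 0.783755.
Q̄ = (S₀/π) × [bracket] = (421/π) × 0.783755 = 105.0 W/m².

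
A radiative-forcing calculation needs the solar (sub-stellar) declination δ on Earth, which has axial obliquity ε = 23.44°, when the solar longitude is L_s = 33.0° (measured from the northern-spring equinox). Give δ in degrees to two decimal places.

δ = +12.51°

sin δ = sin ε · sin L_s = sin 23.44° × sin 33.0° = 0.216651.
δ = arcsin(0.216651) = +12.51°.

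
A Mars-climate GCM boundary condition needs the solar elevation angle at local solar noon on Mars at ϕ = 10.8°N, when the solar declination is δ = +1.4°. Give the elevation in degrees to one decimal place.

80.6°

At local noon the hour angle is zero, so the zenith angle equals |ϕ − δ| = |+10.8° − (+1.400°)| = 9.400°.
Elevation = 90° − 9.400° = 80.6°.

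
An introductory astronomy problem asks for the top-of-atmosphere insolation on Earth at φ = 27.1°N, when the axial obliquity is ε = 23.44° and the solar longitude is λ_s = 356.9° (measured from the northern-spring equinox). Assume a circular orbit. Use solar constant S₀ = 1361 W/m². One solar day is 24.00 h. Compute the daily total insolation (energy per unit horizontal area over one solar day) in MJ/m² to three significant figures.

32.7 MJ/m²

Solar declination: sin δ = sin ε · sin λ_s = sin 23.44° × sin 356.9° = -0.02151, so δ = -1.233°.
cos H₀ = −tan(+27.1°) tan(-1.233°) = 0.0110, H₀ = 1.5598 rad.
Bracket: H₀ sin φ sin δ + cos φ cos δ sin H₀ = 1.5598×0.45554×-0.02151 + 0.89021×0.99977×0.99994 = -0.015284 + 0.889952 = 0.874668.
Q̄ = (S₀/π) × [bracket] = (1361/π) × 0.874668 = 378.92 W/m².
Daily total = Q̄ × 24.00 h × 3600 s/h = 378.92 × 24.00 × 3600 / 10⁶ = 32.74 MJ/m².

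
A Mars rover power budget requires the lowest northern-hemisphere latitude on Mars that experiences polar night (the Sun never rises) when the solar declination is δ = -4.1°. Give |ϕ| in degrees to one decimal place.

Polar night requires cos h₀ = −tan ϕ tan δ ≥ 1, i.e. tan ϕ tan δ ≤ −1.
The boundary is |tan ϕ| · |tan δ| = 1, so |ϕ| = 90° − |δ| = 90° − 4.1° = 85.9° in the northern hemisphere.

|ϕ| = 85.9°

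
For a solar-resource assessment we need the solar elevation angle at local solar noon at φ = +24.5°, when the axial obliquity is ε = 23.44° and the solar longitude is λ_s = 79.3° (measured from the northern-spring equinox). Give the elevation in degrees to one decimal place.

Solar declination: sin δ = sin ε · sin λ_s = sin 23.44° × sin 79.3° = 0.39087, so δ = +23.009°.
At local noon the hour angle is zero, so the zenith angle equals |φ − δ| = |+24.5° − (+23.009°)| = 1.491°.
Elevation = 90° − 1.491° = 88.5°.

88.5°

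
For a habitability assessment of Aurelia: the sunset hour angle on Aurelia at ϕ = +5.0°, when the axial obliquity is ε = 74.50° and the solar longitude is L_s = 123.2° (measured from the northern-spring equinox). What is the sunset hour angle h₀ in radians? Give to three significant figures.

Solar declination: sin δ = sin ε · sin L_s = sin 74.50° × sin 123.2° = 0.80633, so δ = +53.739°.
cos h₀ = −tan ϕ · tan δ = −tan(+5.0°) × tan(+53.739°) = -0.1193, so h₀ = 1.6904 rad = 96.85°.

h₀ = 1.69 rad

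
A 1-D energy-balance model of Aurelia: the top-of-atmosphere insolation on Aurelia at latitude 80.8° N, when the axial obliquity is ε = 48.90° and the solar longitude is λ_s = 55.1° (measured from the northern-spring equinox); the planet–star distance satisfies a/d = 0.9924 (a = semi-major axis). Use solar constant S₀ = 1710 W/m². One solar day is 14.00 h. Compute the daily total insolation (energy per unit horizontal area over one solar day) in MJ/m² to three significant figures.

51.8 MJ/m²

Solar declination: sin δ = sin ε · sin λ_s = sin 48.90° × sin 55.1° = 0.61804, so δ = +38.173°.
cos H₀ = −tan(+80.8°) tan(+38.173°) = -4.8539 ≤ −1 ⇒ polar day, H₀ = π.
Bracket: H₀ sin φ sin δ + cos φ cos δ sin H₀ = 3.1416×0.98714×0.61804 + 0.15988×0.78615×0.00000 = 1.916665 + 0.000000 = 1.916665.
Inverse-square distance factor (a/d)² = 0.9924² = 0.984858.
Q̄ = (S₀/π) × 0.984858 × [bracket] = (1710/π) × 0.984858 × 1.916665 = 1027.5 W/m².
Daily total = Q̄ × 14.00 h × 3600 s/h = 1027.5 × 14.00 × 3600 / 10⁶ = 51.79 MJ/m².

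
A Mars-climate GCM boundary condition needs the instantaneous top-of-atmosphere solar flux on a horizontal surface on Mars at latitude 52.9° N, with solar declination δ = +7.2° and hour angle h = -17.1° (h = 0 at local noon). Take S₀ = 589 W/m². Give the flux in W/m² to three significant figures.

396 W/m²

cos θ_z = sin φ sin δ + cos φ cos δ cos h = 0.099964 + 0.571996 = 0.671960.
Flux = S₀ · cos θ_z = 589 × 0.671960 = 395.8 W/m².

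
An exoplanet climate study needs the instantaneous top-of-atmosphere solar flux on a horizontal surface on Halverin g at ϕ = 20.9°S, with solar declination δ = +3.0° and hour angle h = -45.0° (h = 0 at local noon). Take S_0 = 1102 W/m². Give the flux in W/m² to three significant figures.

cos θ_z = sin ϕ sin δ + cos ϕ cos δ cos h = -0.018670 + 0.659677 = 0.641007.
Flux = S_0 · cos θ_z = 1102 × 0.641007 = 706.4 W/m².

706 W/m²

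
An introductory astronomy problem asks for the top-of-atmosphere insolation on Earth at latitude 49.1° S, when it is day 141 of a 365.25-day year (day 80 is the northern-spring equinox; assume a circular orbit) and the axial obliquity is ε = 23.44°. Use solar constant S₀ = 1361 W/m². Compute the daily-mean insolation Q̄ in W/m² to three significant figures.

Solar longitude: λ_s = 360° × (141 − 80)/365.25 = 60.123°.
sin δ = sin 23.44° × sin 60.123° = 0.34492, so δ = +20.177°.
cos H₀ = −tan(-49.1°) tan(+20.177°) = 0.4242, H₀ = 1.1327 rad.
Bracket: H₀ sin φ sin δ + cos φ cos δ sin H₀ = 1.1327×-0.75585×0.34492 + 0.65474×0.93863×0.90556 = -0.295304 + 0.556520 = 0.261216.
Q̄ = (S₀/π) × [bracket] = (1361/π) × 0.261216 = 113.2 W/m².

Q̄ ≈ 113 W/m²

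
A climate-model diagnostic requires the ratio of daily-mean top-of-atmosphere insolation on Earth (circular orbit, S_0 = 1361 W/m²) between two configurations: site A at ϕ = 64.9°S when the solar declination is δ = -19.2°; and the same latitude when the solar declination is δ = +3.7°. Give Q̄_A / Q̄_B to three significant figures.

Q̄_A / Q̄_B ≈ 2.94

— Configuration A (ϕ=-64.9°):
cos h₀ = −tan(-64.9°) tan(-19.200°) = -0.7434, h₀ = 2.4089 rad.
Bracket: h₀ sin ϕ sin δ + cos ϕ cos δ sin h₀ = 2.4089×-0.90557×-0.32887 + 0.42420×0.94438×0.66884 = 0.717406 + 0.267941 = 0.985347.
Q̄ = (S_0/π) × [bracket] = (1361/π) × 0.985347 = 426.87 W/m².
— Configuration B (ϕ=-64.9°):
cos h₀ = −tan(-64.9°) tan(+3.700°) = 0.1380, h₀ = 1.4323 rad.
Bracket: h₀ sin ϕ sin δ + cos ϕ cos δ sin h₀ = 1.4323×-0.90557×0.06453 + 0.42420×0.99792×0.99043 = -0.083699 + 0.419267 = 0.335568.
Q̄ = (S_0/π) × [bracket] = (1361/π) × 0.335568 = 145.37 W/m².
Ratio Q̄_A / Q̄_B = 426.87 / 145.37 = 2.936.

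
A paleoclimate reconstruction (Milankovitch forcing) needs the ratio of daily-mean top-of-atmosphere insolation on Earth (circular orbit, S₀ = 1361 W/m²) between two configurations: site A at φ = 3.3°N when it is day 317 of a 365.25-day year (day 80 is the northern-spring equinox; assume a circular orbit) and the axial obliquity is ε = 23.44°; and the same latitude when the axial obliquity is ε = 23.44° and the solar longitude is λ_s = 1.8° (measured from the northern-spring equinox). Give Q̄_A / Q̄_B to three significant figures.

Q̄_A / Q̄_B ≈ 0.918

— Configuration A (φ=+3.3°):
Solar longitude: λ_s = 360° × (317 − 80)/365.25 = 233.593°.
sin δ = sin 23.44° × sin 233.593° = -0.32015, so δ = -18.672°.
cos H₀ = −tan(+3.3°) tan(-18.672°) = 0.0195, H₀ = 1.5513 rad.
Bracket: H₀ sin φ sin δ + cos φ cos δ sin H₀ = 1.5513×0.05756×-0.32015 + 0.99834×0.94737×0.99981 = -0.028587 + 0.945618 = 0.917031.
Q̄ = (S₀/π) × [bracket] = (1361/π) × 0.917031 = 397.28 W/m².
— Configuration B (φ=+3.3°):
Solar declination: sin δ = sin ε · sin λ_s = sin 23.44° × sin 1.8° = 0.01249, so δ = +0.716°.
cos H₀ = −tan(+3.3°) tan(+0.716°) = -0.0007, H₀ = 1.5715 rad.
Bracket: H₀ sin φ sin δ + cos φ cos δ sin H₀ = 1.5715×0.05756×0.01249 + 0.99834×0.99992×1.00000 = 0.001130 + 0.998260 = 0.999390.
Q̄ = (S₀/π) × [bracket] = (1361/π) × 0.999390 = 432.96 W/m².
Ratio Q̄_A / Q̄_B = 397.28 / 432.96 = 0.9176.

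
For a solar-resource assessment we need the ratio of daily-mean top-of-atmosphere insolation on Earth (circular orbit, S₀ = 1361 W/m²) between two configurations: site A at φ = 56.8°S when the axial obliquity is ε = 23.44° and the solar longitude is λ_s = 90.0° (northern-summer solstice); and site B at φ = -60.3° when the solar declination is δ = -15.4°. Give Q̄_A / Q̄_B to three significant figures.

Q̄_A / Q̄_B ≈ 0.105

— Configuration A (φ=-56.8°):
Solar declination: sin δ = sin ε · sin λ_s = sin 23.44° × sin 90.0° = 0.39779, so δ = +23.440°.
cos H₀ = −tan(-56.8°) tan(+23.440°) = 0.6626, H₀ = 0.8466 rad.
Bracket: H₀ sin φ sin δ + cos φ cos δ sin H₀ = 0.8466×-0.83676×0.39779 + 0.54756×0.91748×0.74901 = -0.281795 + 0.376284 = 0.094489.
Q̄ = (S₀/π) × [bracket] = (1361/π) × 0.094489 = 40.935 W/m².
— Configuration B (φ=-60.3°):
cos H₀ = −tan(-60.3°) tan(-15.400°) = -0.4829, H₀ = 2.0748 rad.
Bracket: H₀ sin φ sin δ + cos φ cos δ sin H₀ = 2.0748×-0.86863×-0.26556 + 0.49546×0.96410×0.87567 = 0.478601 + 0.418284 = 0.896885.
Q̄ = (S₀/π) × [bracket] = (1361/π) × 0.896885 = 388.55 W/m².
Ratio Q̄_A / Q̄_B = 40.935 / 388.55 = 0.1054.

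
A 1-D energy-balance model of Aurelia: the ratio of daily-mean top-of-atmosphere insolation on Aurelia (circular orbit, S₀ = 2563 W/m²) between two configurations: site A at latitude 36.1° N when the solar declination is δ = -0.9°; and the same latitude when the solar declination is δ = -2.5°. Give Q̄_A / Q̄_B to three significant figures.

— Configuration A (φ=+36.1°):
cos H₀ = −tan(+36.1°) tan(-0.900°) = 0.0115, H₀ = 1.5593 rad.
Bracket: H₀ sin φ sin δ + cos φ cos δ sin H₀ = 1.5593×0.58920×-0.01571 + 0.80799×0.99988×0.99993 = -0.014433 + 0.807836 = 0.793403.
Q̄ = (S₀/π) × [bracket] = (2563/π) × 0.793403 = 647.28 W/m².
— Configuration B (φ=+36.1°):
cos H₀ = −tan(+36.1°) tan(-2.500°) = 0.0318, H₀ = 1.5390 rad.
Bracket: H₀ sin φ sin δ + cos φ cos δ sin H₀ = 1.5390×0.58920×-0.04362 + 0.80799×0.99905×0.99949 = -0.039554 + 0.806811 = 0.767257.
Q̄ = (S₀/π) × [bracket] = (2563/π) × 0.767257 = 625.95 W/m².
Ratio Q̄_A / Q̄_B = 647.28 / 625.95 = 1.034.

Q̄_A / Q̄_B ≈ 1.03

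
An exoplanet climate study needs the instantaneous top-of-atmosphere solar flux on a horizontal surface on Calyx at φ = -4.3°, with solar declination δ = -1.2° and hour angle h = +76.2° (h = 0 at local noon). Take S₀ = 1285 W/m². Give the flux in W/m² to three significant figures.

308 W/m²

cos θ_z = sin φ sin δ + cos φ cos δ cos h = 0.001570 + 0.237810 = 0.239380.
Flux = S₀ · cos θ_z = 1285 × 0.239380 = 307.6 W/m².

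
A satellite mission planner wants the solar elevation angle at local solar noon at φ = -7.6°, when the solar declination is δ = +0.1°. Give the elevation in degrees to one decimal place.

At local noon the hour angle is zero, so the zenith angle equals |φ − δ| = |-7.6° − (+0.100°)| = 7.700°.
Elevation = 90° − 7.700° = 82.3°.

82.3°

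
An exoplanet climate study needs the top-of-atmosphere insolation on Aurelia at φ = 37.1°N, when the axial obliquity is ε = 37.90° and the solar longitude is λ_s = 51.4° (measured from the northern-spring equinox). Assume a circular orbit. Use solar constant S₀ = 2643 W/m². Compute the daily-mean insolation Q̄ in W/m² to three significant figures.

Q̄ ≈ 1.02e+03 W/m²

Solar declination: sin δ = sin ε · sin λ_s = sin 37.90° × sin 51.4° = 0.48008, so δ = +28.690°.
cos H₀ = −tan(+37.1°) tan(+28.690°) = -0.4139, H₀ = 1.9975 rad.
Bracket: H₀ sin φ sin δ + cos φ cos δ sin H₀ = 1.9975×0.60321×0.48008 + 0.79758×0.87723×0.91033 = 0.578454 + 0.636922 = 1.215376.
Q̄ = (S₀/π) × [bracket] = (2643/π) × 1.215376 = 1022 W/m².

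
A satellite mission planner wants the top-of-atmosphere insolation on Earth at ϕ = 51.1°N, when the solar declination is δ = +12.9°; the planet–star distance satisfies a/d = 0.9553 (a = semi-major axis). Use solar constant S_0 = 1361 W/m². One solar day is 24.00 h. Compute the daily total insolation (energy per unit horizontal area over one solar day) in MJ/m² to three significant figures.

31.1 MJ/m²

cos h₀ = −tan(+51.1°) tan(+12.900°) = -0.2838, h₀ = 1.8586 rad.
Bracket: h₀ sin ϕ sin δ + cos ϕ cos δ sin h₀ = 1.8586×0.77824×0.22325 + 0.62796×0.97476×0.95887 = 0.322917 + 0.586934 = 0.909851.
Inverse-square distance factor (a/d)² = 0.9553² = 0.912598.
Q̄ = (S_0/π) × 0.912598 × [bracket] = (1361/π) × 0.912598 × 0.909851 = 359.71 W/m².
Daily total = Q̄ × 24.00 h × 3600 s/h = 359.71 × 24.00 × 3600 / 10⁶ = 31.08 MJ/m².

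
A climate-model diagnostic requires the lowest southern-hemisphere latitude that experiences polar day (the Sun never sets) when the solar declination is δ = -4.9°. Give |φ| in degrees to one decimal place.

Polar day requires cos H₀ = −tan φ tan δ ≤ −1, i.e. tan φ tan δ ≥ 1.
The boundary is |tan φ| · |tan δ| = 1, so |φ| = 90° − |δ| = 90° − 4.9° = 85.1° in the southern hemisphere.

|φ| = 85.1°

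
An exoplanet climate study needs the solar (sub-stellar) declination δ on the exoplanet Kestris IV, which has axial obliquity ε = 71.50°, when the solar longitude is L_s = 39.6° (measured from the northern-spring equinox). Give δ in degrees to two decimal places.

δ = +37.19°

sin δ = sin ε · sin L_s = sin 71.50° × sin 39.6° = 0.604484.
δ = arcsin(0.604484) = +37.19°.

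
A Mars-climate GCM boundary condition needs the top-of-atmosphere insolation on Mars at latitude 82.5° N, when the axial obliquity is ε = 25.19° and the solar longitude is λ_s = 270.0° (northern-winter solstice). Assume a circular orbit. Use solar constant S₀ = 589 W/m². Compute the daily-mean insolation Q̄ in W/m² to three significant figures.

Q̄ ≈ 0.00 W/m²

Solar declination: sin δ = sin ε · sin λ_s = sin 25.19° × sin 270.0° = -0.42562, so δ = -25.190°.
cos H₀ = −tan(+82.5°) tan(-25.190°) = 3.5727 ≥ 1 ⇒ polar night, H₀ = 0 and Q̄ = 0.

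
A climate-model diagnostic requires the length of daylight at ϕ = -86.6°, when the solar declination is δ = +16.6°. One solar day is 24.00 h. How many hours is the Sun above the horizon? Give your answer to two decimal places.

cos h₀ = −tan ϕ · tan δ = 5.0178 ≥ 1, so the Sun never rises (polar night) and h₀ = 0.
Daylight = 2h₀/(2π) × 24.00 h = (0.0000/π) × 24.00 = 0.00 h.

0.00 h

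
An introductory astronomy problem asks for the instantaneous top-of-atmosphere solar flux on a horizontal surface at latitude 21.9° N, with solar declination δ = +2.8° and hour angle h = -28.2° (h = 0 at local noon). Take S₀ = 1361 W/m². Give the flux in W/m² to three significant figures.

cos θ_z = sin φ sin δ + cos φ cos δ cos h = 0.018220 + 0.816729 = 0.834949.
Flux = S₀ · cos θ_z = 1361 × 0.834949 = 1136 W/m².

1.14e+03 W/m²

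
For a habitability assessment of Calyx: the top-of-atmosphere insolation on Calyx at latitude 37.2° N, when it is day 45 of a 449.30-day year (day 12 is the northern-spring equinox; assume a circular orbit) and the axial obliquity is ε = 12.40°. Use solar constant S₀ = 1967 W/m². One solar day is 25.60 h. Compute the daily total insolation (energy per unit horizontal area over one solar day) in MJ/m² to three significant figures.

51.1 MJ/m²

Solar longitude: λ_s = 360° × (45 − 12)/449.30 = 26.441°.
sin δ = sin 12.40° × sin 26.441° = 0.09562, so δ = +5.487°.
cos H₀ = −tan(+37.2°) tan(+5.487°) = -0.0729, H₀ = 1.6438 rad.
Bracket: H₀ sin φ sin δ + cos φ cos δ sin H₀ = 1.6438×0.60460×0.09562 + 0.79653×0.99542×0.99734 = 0.095031 + 0.790773 = 0.885804.
Q̄ = (S₀/π) × [bracket] = (1967/π) × 0.885804 = 554.62 W/m².
Daily total = Q̄ × 25.60 h × 3600 s/h = 554.62 × 25.60 × 3600 / 10⁶ = 51.11 MJ/m².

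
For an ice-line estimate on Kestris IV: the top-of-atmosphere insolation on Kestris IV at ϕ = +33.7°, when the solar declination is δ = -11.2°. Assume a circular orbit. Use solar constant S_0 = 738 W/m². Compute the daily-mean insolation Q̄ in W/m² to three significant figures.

Q̄ ≈ 154 W/m²

cos h₀ = −tan(+33.7°) tan(-11.200°) = 0.1321, h₀ = 1.4384 rad.
Bracket: h₀ sin ϕ sin δ + cos ϕ cos δ sin h₀ = 1.4384×0.55484×-0.19423 + 0.83195×0.98096×0.99124 = -0.155011 + 0.808961 = 0.653950.
Q̄ = (S_0/π) × [bracket] = (738/π) × 0.653950 = 153.6 W/m².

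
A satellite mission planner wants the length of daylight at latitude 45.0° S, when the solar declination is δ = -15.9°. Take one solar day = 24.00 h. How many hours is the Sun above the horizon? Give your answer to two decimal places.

14.21 h

cos H₀ = −tan φ · tan δ = −tan(-45.0°) × tan(-15.900°) = -0.2849, so H₀ = 1.8597 rad = 106.55°.
Daylight = 2H₀/(2π) × 24.00 h = (1.8597/π) × 24.00 = 14.21 h.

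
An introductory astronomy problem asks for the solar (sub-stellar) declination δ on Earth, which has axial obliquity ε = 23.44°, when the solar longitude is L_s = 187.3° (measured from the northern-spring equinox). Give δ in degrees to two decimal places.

δ = -2.90°

sin δ = sin ε · sin L_s = sin 23.44° × sin 187.3° = -0.050545.
δ = arcsin(-0.050545) = -2.90°.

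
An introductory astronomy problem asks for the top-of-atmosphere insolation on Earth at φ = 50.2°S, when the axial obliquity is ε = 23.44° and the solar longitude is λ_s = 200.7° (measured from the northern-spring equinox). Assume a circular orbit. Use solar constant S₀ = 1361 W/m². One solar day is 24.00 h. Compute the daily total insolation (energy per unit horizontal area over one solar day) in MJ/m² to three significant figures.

Solar declination: sin δ = sin ε · sin λ_s = sin 23.44° × sin 200.7° = -0.14061, so δ = -8.083°.
cos H₀ = −tan(-50.2°) tan(-8.083°) = -0.1705, H₀ = 1.7421 rad.
Bracket: H₀ sin φ sin δ + cos φ cos δ sin H₀ = 1.7421×-0.76828×-0.14061 + 0.64011×0.99007×0.98537 = 0.188195 + 0.624482 = 0.812677.
Q̄ = (S₀/π) × [bracket] = (1361/π) × 0.812677 = 352.07 W/m².
Daily total = Q̄ × 24.00 h × 3600 s/h = 352.07 × 24.00 × 3600 / 10⁶ = 30.42 MJ/m².

30.4 MJ/m²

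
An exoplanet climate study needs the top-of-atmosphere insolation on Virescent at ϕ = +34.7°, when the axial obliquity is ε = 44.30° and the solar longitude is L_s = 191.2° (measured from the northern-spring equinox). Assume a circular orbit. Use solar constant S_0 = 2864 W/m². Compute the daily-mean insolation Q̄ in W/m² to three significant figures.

Q̄ ≈ 635 W/m²

Solar declination: sin δ = sin ε · sin L_s = sin 44.30° × sin 191.2° = -0.13566, so δ = -7.797°.
cos h₀ = −tan(+34.7°) tan(-7.797°) = 0.0948, h₀ = 1.4758 rad.
Bracket: h₀ sin ϕ sin δ + cos ϕ cos δ sin h₀ = 1.4758×0.56928×-0.13566 + 0.82214×0.99076×0.99550 = -0.113974 + 0.810878 = 0.696904.
Q̄ = (S_0/π) × [bracket] = (2864/π) × 0.696904 = 635.3 W/m².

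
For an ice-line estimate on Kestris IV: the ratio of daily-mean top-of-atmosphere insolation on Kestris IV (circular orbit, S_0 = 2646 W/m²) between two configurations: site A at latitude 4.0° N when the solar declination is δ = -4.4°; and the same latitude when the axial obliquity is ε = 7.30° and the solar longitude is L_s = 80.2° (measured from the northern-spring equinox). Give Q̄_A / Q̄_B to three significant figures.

Q̄_A / Q̄_B ≈ 0.983

— Configuration A (ϕ=+4.0°):
cos h₀ = −tan(+4.0°) tan(-4.400°) = 0.0054, h₀ = 1.5654 rad.
Bracket: h₀ sin ϕ sin δ + cos ϕ cos δ sin h₀ = 1.5654×0.06976×-0.07672 + 0.99756×0.99705×0.99999 = -0.008378 + 0.994607 = 0.986229.
Q̄ = (S_0/π) × [bracket] = (2646/π) × 0.986229 = 830.65 W/m².
— Configuration B (ϕ=+4.0°):
Solar declination: sin δ = sin ε · sin L_s = sin 7.30° × sin 80.2° = 0.12521, so δ = +7.193°.
cos h₀ = −tan(+4.0°) tan(+7.193°) = -0.0088, h₀ = 1.5796 rad.
Bracket: h₀ sin ϕ sin δ + cos ϕ cos δ sin h₀ = 1.5796×0.06976×0.12521 + 0.99756×0.99213×0.99996 = 0.013797 + 0.989670 = 1.003467.
Q̄ = (S_0/π) × [bracket] = (2646/π) × 1.003467 = 845.17 W/m².
Ratio Q̄_A / Q̄_B = 830.65 / 845.17 = 0.9828.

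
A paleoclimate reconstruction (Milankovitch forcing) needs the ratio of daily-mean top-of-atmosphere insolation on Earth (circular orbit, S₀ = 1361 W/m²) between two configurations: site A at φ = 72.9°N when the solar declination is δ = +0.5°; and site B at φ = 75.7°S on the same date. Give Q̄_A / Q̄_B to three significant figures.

Q̄_A / Q̄_B ≈ 1.31

— Configuration A (φ=+72.9°):
cos H₀ = −tan(+72.9°) tan(+0.500°) = -0.0284, H₀ = 1.5992 rad.
Bracket: H₀ sin φ sin δ + cos φ cos δ sin H₀ = 1.5992×0.95579×0.00873 + 0.29404×0.99996×0.99960 = 0.013344 + 0.293911 = 0.307255.
Q̄ = (S₀/π) × [bracket] = (1361/π) × 0.307255 = 133.11 W/m².
— Configuration B (φ=-75.7°):
cos H₀ = −tan(-75.7°) tan(+0.500°) = 0.0342, H₀ = 1.5366 rad.
Bracket: H₀ sin φ sin δ + cos φ cos δ sin H₀ = 1.5366×-0.96902×0.00873 + 0.24700×0.99996×0.99941 = -0.012999 + 0.246844 = 0.233845.
Q̄ = (S₀/π) × [bracket] = (1361/π) × 0.233845 = 101.31 W/m².
Ratio Q̄_A / Q̄_B = 133.11 / 101.31 = 1.314.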